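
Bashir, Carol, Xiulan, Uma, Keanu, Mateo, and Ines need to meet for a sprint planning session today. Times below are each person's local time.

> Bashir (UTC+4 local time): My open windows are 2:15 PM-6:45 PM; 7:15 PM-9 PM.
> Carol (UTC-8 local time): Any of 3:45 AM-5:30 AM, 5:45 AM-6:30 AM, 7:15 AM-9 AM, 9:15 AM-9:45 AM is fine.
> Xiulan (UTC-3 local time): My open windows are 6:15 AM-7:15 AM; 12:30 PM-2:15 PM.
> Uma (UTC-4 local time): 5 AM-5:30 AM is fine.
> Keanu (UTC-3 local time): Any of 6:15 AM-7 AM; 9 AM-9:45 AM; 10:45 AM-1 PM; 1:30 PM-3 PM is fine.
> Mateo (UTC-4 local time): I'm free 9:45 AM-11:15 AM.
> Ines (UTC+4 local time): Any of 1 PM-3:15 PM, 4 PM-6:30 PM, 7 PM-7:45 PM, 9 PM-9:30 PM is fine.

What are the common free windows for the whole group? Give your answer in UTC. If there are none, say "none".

none

Bashir in UTC: 10:15-14:45, 15:15-17:00 (subtract 4h to convert from UTC+4).
Carol in UTC: 11:45-13:30, 13:45-14:30, 15:15-17:00, 17:15-17:45 (add 8h to convert from UTC-8).
Xiulan in UTC: 09:15-10:15, 15:30-17:15 (add 3h to convert from UTC-3).
Uma in UTC: 09:00-09:30 (add 4h to convert from UTC-4).
Keanu in UTC: 09:15-10:00, 12:00-12:45, 13:45-16:00, 16:30-18:00 (add 3h to convert from UTC-3).
Mateo in UTC: 13:45-15:15 (add 4h to convert from UTC-4).
Ines in UTC: 09:00-11:15, 12:00-14:30, 15:00-15:45, 17:00-17:30 (subtract 4h to convert from UTC+4).
Bashir ∩ Carol: 11:45-13:30, 13:45-14:30, 15:15-17:00.
Bashir ∩ Carol ∩ Xiulan: 15:30-17:00.
Bashir ∩ Carol ∩ Xiulan ∩ Uma: ∅.
Bashir ∩ Carol ∩ Xiulan ∩ Uma ∩ Keanu: ∅.
Bashir ∩ Carol ∩ Xiulan ∩ Uma ∩ Keanu ∩ Mateo: ∅.
Bashir ∩ Carol ∩ Xiulan ∩ Uma ∩ Keanu ∩ Mateo ∩ Ines: ∅.
There is no time when everyone is free.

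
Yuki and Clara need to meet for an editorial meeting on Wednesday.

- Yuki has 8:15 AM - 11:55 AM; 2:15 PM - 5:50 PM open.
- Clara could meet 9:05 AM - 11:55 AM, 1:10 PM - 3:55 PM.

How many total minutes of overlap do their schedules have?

Yuki ∩ Clara: 09:05-11:55, 14:15-15:55.
Summing the common windows: 170 + 100 = 270 minutes.

270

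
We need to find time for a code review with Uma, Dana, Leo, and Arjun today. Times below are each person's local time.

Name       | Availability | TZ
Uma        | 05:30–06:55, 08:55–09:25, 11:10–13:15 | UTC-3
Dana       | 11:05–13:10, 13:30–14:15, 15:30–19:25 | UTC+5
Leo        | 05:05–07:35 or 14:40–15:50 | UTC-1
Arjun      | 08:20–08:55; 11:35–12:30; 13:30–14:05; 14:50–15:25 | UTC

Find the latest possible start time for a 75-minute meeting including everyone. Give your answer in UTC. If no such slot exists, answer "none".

none

Uma in UTC: 08:30-09:55, 11:55-12:25, 14:10-16:15 (add 3h to convert from UTC-3).
Dana in UTC: 06:05-08:10, 08:30-09:15, 10:30-14:25 (subtract 5h to convert from UTC+5).
Leo in UTC: 06:05-08:35, 15:40-16:50 (add 1h to convert from UTC-1).
Arjun in UTC: 08:20-08:55, 11:35-12:30, 13:30-14:05, 14:50-15:25.
Uma ∩ Dana: 08:30-09:15, 11:55-12:25, 14:10-14:25.
Uma ∩ Dana ∩ Leo: 08:30-08:35.
Uma ∩ Dana ∩ Leo ∩ Arjun: 08:30-08:35.
Those are the intersection windows.
No common window is at least 75 minutes long.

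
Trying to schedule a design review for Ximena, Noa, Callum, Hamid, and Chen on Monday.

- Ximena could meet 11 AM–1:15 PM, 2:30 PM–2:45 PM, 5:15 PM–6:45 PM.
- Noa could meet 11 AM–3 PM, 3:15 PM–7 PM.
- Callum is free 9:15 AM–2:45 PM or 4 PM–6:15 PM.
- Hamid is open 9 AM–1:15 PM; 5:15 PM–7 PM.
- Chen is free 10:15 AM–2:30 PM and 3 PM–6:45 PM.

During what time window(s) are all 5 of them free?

11:00-13:15, 17:15-18:15

Ximena ∩ Noa: 11:00-13:15, 14:30-14:45, 17:15-18:45.
Ximena ∩ Noa ∩ Callum: 11:00-13:15, 14:30-14:45, 17:15-18:15.
Ximena ∩ Noa ∩ Callum ∩ Hamid: 11:00-13:15, 17:15-18:15.
Ximena ∩ Noa ∩ Callum ∩ Hamid ∩ Chen: 11:00-13:15, 17:15-18:15.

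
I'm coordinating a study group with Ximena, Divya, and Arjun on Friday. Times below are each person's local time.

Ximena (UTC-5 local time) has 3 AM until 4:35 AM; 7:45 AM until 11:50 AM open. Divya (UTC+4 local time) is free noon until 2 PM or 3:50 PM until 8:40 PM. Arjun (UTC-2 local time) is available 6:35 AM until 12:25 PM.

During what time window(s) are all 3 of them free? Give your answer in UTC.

08:35-09:35, 12:45-14:25

Ximena in UTC: 08:00-09:35, 12:45-16:50 (add 5h to convert from UTC-5).
Divya in UTC: 08:00-10:00, 11:50-16:40 (subtract 4h to convert from UTC+4).
Arjun in UTC: 08:35-14:25 (add 2h to convert from UTC-2).
Ximena ∩ Divya: 08:00-09:35, 12:45-16:40.
Ximena ∩ Divya ∩ Arjun: 08:35-09:35, 12:45-14:25.
Those are the intersection windows.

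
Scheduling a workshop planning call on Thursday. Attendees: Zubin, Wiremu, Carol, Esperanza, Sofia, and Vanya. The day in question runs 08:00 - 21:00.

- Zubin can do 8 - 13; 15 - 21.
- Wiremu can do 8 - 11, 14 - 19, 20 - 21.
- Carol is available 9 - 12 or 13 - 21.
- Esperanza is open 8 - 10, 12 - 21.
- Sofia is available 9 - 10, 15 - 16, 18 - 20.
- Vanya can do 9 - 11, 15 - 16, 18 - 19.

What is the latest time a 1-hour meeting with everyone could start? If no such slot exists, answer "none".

Zubin ∩ Wiremu: 08:00-11:00, 15:00-19:00, 20:00-21:00.
Zubin ∩ Wiremu ∩ Carol: 09:00-11:00, 15:00-19:00, 20:00-21:00.
Zubin ∩ Wiremu ∩ Carol ∩ Esperanza: 09:00-10:00, 15:00-19:00, 20:00-21:00.
Zubin ∩ Wiremu ∩ Carol ∩ Esperanza ∩ Sofia: 09:00-10:00, 15:00-16:00, 18:00-19:00.
Zubin ∩ Wiremu ∩ Carol ∩ Esperanza ∩ Sofia ∩ Vanya: 09:00-10:00, 15:00-16:00, 18:00-19:00.
So the common availability across everyone is 09:00-10:00, 15:00-16:00, 18:00-19:00.
The last common window of at least 60 minutes is 18:00-19:00; a 60-minute meeting can start as late as 18:00 and still end by 19:00.

18:00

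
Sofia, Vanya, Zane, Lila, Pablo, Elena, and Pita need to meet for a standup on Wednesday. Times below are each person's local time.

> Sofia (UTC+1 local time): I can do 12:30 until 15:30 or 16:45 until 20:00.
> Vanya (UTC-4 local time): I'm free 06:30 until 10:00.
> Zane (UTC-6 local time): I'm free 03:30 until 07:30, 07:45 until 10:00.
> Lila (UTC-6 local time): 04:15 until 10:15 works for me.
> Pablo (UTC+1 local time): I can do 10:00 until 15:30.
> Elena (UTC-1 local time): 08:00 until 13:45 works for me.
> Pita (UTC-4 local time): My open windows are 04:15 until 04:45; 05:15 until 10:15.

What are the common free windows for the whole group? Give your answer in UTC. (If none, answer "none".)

11:30-13:30, 13:45-14:00

Sofia in UTC: 11:30-14:30, 15:45-19:00 (subtract 1h to convert from UTC+1).
Vanya in UTC: 10:30-14:00 (add 4h to convert from UTC-4).
Zane in UTC: 09:30-13:30, 13:45-16:00 (add 6h to convert from UTC-6).
Lila in UTC: 10:15-16:15 (add 6h to convert from UTC-6).
Pablo in UTC: 09:00-14:30 (subtract 1h to convert from UTC+1).
Elena in UTC: 09:00-14:45 (add 1h to convert from UTC-1).
Pita in UTC: 08:15-08:45, 09:15-14:15 (add 4h to convert from UTC-4).
Sofia ∩ Vanya: 11:30-14:00.
Sofia ∩ Vanya ∩ Zane: 11:30-13:30, 13:45-14:00.
Sofia ∩ Vanya ∩ Zane ∩ Lila: 11:30-13:30, 13:45-14:00.
Sofia ∩ Vanya ∩ Zane ∩ Lila ∩ Pablo: 11:30-13:30, 13:45-14:00.
Sofia ∩ Vanya ∩ Zane ∩ Lila ∩ Pablo ∩ Elena: 11:30-13:30, 13:45-14:00.
Sofia ∩ Vanya ∩ Zane ∩ Lila ∩ Pablo ∩ Elena ∩ Pita: 11:30-13:30, 13:45-14:00.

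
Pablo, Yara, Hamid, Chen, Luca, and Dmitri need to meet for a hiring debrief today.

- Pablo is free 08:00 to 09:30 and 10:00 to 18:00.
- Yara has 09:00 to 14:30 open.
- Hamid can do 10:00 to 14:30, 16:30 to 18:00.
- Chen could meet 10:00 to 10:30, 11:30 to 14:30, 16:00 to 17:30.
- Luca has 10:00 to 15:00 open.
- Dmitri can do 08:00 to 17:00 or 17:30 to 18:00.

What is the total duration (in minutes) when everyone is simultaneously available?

210

Pablo ∩ Yara: 09:00-09:30, 10:00-14:30.
Pablo ∩ Yara ∩ Hamid: 10:00-14:30.
Pablo ∩ Yara ∩ Hamid ∩ Chen: 10:00-10:30, 11:30-14:30.
Pablo ∩ Yara ∩ Hamid ∩ Chen ∩ Luca: 10:00-10:30, 11:30-14:30.
Pablo ∩ Yara ∩ Hamid ∩ Chen ∩ Luca ∩ Dmitri: 10:00-10:30, 11:30-14:30.
Summing the common windows: 30 + 180 = 210 minutes.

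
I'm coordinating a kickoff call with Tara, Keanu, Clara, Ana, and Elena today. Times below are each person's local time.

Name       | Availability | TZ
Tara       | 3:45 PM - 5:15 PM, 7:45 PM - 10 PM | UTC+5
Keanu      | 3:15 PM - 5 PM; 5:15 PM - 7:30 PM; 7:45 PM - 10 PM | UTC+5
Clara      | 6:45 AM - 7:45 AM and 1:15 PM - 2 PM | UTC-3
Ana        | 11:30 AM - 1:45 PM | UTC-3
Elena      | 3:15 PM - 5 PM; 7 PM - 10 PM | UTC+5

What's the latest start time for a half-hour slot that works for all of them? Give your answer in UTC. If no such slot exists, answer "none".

Tara in UTC: 10:45-12:15, 14:45-17:00 (subtract 5h to convert from UTC+5).
Keanu in UTC: 10:15-12:00, 12:15-14:30, 14:45-17:00 (subtract 5h to convert from UTC+5).
Clara in UTC: 09:45-10:45, 16:15-17:00 (add 3h to convert from UTC-3).
Ana in UTC: 14:30-16:45 (add 3h to convert from UTC-3).
Elena in UTC: 10:15-12:00, 14:00-17:00 (subtract 5h to convert from UTC+5).
Tara ∩ Keanu: 10:45-12:00, 14:45-17:00.
Tara ∩ Keanu ∩ Clara: 16:15-17:00.
Tara ∩ Keanu ∩ Clara ∩ Ana: 16:15-16:45.
Tara ∩ Keanu ∩ Clara ∩ Ana ∩ Elena: 16:15-16:45.
Those are the intersection windows.
The last common window of at least 30 minutes is 16:15-16:45; a 30-minute meeting can start as late as 16:15 and still end by 16:45.

16:15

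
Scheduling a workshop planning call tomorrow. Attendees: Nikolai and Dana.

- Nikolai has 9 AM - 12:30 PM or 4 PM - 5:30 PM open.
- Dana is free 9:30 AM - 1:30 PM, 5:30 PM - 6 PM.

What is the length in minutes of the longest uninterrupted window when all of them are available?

180

Nikolai ∩ Dana: 09:30-12:30.
So the common availability across everyone is 09:30-12:30.
The longest is 09:30-12:30 at 180 minutes.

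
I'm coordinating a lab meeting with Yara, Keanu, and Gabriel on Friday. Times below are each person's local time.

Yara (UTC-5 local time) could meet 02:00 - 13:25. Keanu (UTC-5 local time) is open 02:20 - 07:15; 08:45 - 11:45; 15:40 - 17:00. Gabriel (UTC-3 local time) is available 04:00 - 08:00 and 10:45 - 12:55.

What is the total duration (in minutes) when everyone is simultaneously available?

Yara in UTC: 07:00-18:25 (add 5h to convert from UTC-5).
Keanu in UTC: 07:20-12:15, 13:45-16:45, 20:40-22:00 (add 5h to convert from UTC-5).
Gabriel in UTC: 07:00-11:00, 13:45-15:55 (add 3h to convert from UTC-3).
Yara ∩ Keanu: 07:20-12:15, 13:45-16:45.
Yara ∩ Keanu ∩ Gabriel: 07:20-11:00, 13:45-15:55.
So the common availability across everyone is 07:20-11:00, 13:45-15:55.
Summing the common windows: 220 + 130 = 350 minutes.

350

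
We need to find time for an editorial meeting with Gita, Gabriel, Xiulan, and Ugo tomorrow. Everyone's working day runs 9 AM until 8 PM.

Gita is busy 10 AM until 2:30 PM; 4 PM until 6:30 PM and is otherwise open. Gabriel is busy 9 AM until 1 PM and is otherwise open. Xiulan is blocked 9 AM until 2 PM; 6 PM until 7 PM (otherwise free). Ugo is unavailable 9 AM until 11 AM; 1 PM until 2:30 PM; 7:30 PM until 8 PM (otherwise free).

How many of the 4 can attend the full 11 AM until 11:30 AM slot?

Gita free: 09:00-10:00, 14:30-16:00, 18:30-20:00 (invert busy blocks within the working day).
Gabriel free: 13:00-20:00 (invert busy blocks within the working day).
Xiulan free: 14:00-18:00, 19:00-20:00 (invert busy blocks within the working day).
Ugo free: 11:00-13:00, 14:30-19:30 (invert busy blocks within the working day).
Ugo can make the full 11:00-11:30 slot — that's 1.

1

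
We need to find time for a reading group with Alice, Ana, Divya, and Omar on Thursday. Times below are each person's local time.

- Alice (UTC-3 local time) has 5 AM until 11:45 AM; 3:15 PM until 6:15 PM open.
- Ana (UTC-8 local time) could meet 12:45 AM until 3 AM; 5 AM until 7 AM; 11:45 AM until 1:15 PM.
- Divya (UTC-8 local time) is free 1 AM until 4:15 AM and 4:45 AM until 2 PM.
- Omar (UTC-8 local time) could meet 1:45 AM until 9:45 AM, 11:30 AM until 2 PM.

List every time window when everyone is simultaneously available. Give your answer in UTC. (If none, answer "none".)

09:45-11:00, 13:00-14:45, 19:45-21:15

Alice in UTC: 08:00-14:45, 18:15-21:15 (add 3h to convert from UTC-3).
Ana in UTC: 08:45-11:00, 13:00-15:00, 19:45-21:15 (add 8h to convert from UTC-8).
Divya in UTC: 09:00-12:15, 12:45-22:00 (add 8h to convert from UTC-8).
Omar in UTC: 09:45-17:45, 19:30-22:00 (add 8h to convert from UTC-8).
Alice ∩ Ana: 08:45-11:00, 13:00-14:45, 19:45-21:15.
Alice ∩ Ana ∩ Divya: 09:00-11:00, 13:00-14:45, 19:45-21:15.
Alice ∩ Ana ∩ Divya ∩ Omar: 09:45-11:00, 13:00-14:45, 19:45-21:15.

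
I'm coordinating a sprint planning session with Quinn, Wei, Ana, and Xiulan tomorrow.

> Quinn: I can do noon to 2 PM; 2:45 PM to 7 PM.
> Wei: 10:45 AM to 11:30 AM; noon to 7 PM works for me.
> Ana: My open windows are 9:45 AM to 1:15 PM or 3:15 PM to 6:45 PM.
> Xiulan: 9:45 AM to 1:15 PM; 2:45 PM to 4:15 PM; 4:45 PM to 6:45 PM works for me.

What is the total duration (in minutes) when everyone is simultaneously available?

Quinn ∩ Wei: 12:00-14:00, 14:45-19:00.
Quinn ∩ Wei ∩ Ana: 12:00-13:15, 15:15-18:45.
Quinn ∩ Wei ∩ Ana ∩ Xiulan: 12:00-13:15, 15:15-16:15, 16:45-18:45.
Summing the common windows: 75 + 60 + 120 = 255 minutes.

255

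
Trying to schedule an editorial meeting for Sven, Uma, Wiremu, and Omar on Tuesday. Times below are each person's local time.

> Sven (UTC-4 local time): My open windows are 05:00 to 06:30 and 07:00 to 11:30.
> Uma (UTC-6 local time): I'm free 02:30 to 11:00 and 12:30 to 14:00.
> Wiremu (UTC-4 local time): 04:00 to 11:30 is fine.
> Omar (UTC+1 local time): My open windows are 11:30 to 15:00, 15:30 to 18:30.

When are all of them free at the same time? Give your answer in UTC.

11:00-14:00, 14:30-15:30

Sven in UTC: 09:00-10:30, 11:00-15:30 (add 4h to convert from UTC-4).
Uma in UTC: 08:30-17:00, 18:30-20:00 (add 6h to convert from UTC-6).
Wiremu in UTC: 08:00-15:30 (add 4h to convert from UTC-4).
Omar in UTC: 10:30-14:00, 14:30-17:30 (subtract 1h to convert from UTC+1).
Sven ∩ Uma: 09:00-10:30, 11:00-15:30.
Sven ∩ Uma ∩ Wiremu: 09:00-10:30, 11:00-15:30.
Sven ∩ Uma ∩ Wiremu ∩ Omar: 11:00-14:00, 14:30-15:30.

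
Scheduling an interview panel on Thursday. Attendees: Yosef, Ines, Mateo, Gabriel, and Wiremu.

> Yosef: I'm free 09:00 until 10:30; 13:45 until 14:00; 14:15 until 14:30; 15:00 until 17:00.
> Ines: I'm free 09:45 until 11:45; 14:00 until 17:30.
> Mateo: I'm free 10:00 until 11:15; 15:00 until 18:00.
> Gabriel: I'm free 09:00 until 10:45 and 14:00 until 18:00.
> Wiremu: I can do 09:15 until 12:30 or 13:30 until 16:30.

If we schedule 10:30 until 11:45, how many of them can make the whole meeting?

Ines and Wiremu can make the full 10:30-11:45 slot — that's 2.

2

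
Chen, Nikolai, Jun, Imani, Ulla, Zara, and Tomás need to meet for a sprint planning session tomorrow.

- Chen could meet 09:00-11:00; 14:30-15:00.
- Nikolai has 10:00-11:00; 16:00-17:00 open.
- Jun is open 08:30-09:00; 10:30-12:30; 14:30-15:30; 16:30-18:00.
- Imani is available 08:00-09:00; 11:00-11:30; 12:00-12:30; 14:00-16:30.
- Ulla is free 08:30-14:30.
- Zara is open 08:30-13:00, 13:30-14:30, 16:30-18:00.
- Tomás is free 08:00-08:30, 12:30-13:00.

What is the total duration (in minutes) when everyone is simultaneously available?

0

Chen ∩ Nikolai: 10:00-11:00.
Chen ∩ Nikolai ∩ Jun: 10:30-11:00.
Chen ∩ Nikolai ∩ Jun ∩ Imani: ∅.
Chen ∩ Nikolai ∩ Jun ∩ Imani ∩ Ulla: ∅.
Chen ∩ Nikolai ∩ Jun ∩ Imani ∩ Ulla ∩ Zara: ∅.
Chen ∩ Nikolai ∩ Jun ∩ Imani ∩ Ulla ∩ Zara ∩ Tomás: ∅.
There is no time when everyone is free.
There is no common window, so the total is 0 minutes.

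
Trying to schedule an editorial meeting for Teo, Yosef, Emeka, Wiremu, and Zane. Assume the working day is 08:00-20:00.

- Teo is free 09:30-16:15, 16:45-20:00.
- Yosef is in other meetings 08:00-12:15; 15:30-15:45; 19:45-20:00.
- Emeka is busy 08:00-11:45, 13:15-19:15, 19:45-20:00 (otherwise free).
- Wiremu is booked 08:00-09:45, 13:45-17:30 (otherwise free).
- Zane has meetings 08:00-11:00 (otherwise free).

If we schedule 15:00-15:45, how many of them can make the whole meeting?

Teo free: 09:30-16:15, 16:45-20:00.
Yosef free: 12:15-15:30, 15:45-19:45 (invert busy blocks within the working day).
Emeka free: 11:45-13:15, 19:15-19:45 (invert busy blocks within the working day).
Wiremu free: 09:45-13:45, 17:30-20:00 (invert busy blocks within the working day).
Zane free: 11:00-20:00 (invert busy blocks within the working day).
Teo and Zane can make the full 15:00-15:45 slot — that's 2.

2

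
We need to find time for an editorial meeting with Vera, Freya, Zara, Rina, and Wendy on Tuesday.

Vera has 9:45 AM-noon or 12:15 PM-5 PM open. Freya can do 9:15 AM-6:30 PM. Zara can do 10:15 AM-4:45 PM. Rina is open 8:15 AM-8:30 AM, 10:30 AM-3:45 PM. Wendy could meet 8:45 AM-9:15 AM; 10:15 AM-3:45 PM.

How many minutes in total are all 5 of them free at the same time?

300

Vera ∩ Freya: 09:45-12:00, 12:15-17:00.
Vera ∩ Freya ∩ Zara: 10:15-12:00, 12:15-16:45.
Vera ∩ Freya ∩ Zara ∩ Rina: 10:30-12:00, 12:15-15:45.
Vera ∩ Freya ∩ Zara ∩ Rina ∩ Wendy: 10:30-12:00, 12:15-15:45.
Summing the common windows: 90 + 210 = 300 minutes.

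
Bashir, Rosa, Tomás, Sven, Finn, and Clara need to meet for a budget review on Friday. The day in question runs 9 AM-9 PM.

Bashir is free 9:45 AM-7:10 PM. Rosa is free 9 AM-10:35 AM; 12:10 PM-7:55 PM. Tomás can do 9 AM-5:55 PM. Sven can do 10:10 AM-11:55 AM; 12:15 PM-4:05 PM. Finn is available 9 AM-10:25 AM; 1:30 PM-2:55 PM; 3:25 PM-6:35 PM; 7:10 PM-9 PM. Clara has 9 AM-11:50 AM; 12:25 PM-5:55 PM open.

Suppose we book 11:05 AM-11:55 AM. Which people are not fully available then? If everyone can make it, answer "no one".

Bashir: free for 11:05-11:55. Rosa: not fully free for 11:05-11:55. Tomás: free for 11:05-11:55. Sven: free for 11:05-11:55. Finn: not fully free for 11:05-11:55. Clara: not fully free for 11:05-11:55.

Clara, Finn, Rosa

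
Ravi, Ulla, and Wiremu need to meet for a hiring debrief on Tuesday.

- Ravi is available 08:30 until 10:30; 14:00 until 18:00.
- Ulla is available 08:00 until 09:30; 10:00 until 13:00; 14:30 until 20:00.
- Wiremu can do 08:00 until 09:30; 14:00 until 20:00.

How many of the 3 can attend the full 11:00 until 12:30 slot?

Ulla can make the full 11:00-12:30 slot — that's 1.

1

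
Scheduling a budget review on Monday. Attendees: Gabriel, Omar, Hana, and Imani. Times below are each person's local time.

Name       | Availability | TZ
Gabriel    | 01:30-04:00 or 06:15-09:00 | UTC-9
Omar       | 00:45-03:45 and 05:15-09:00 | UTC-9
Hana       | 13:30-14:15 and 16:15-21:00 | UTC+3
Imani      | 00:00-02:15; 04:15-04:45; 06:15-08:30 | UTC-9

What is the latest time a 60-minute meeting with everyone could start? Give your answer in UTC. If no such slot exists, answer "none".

16:30

Gabriel in UTC: 10:30-13:00, 15:15-18:00 (add 9h to convert from UTC-9).
Omar in UTC: 09:45-12:45, 14:15-18:00 (add 9h to convert from UTC-9).
Hana in UTC: 10:30-11:15, 13:15-18:00 (subtract 3h to convert from UTC+3).
Imani in UTC: 09:00-11:15, 13:15-13:45, 15:15-17:30 (add 9h to convert from UTC-9).
Gabriel ∩ Omar: 10:30-12:45, 15:15-18:00.
Gabriel ∩ Omar ∩ Hana: 10:30-11:15, 15:15-18:00.
Gabriel ∩ Omar ∩ Hana ∩ Imani: 10:30-11:15, 15:15-17:30.
The last common window of at least 60 minutes is 15:15-17:30; a 60-minute meeting can start as late as 16:30 and still end by 17:30.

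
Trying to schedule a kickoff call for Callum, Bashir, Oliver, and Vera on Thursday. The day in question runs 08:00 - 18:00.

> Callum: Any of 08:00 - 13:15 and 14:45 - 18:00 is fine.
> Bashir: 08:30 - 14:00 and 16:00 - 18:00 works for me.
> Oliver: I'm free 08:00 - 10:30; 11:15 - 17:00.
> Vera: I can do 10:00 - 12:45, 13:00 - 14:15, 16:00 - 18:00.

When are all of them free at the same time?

Callum ∩ Bashir: 08:30-13:15, 16:00-18:00.
Callum ∩ Bashir ∩ Oliver: 08:30-10:30, 11:15-13:15, 16:00-17:00.
Callum ∩ Bashir ∩ Oliver ∩ Vera: 10:00-10:30, 11:15-12:45, 13:00-13:15, 16:00-17:00.

10:00-10:30, 11:15-12:45, 13:00-13:15, 16:00-17:00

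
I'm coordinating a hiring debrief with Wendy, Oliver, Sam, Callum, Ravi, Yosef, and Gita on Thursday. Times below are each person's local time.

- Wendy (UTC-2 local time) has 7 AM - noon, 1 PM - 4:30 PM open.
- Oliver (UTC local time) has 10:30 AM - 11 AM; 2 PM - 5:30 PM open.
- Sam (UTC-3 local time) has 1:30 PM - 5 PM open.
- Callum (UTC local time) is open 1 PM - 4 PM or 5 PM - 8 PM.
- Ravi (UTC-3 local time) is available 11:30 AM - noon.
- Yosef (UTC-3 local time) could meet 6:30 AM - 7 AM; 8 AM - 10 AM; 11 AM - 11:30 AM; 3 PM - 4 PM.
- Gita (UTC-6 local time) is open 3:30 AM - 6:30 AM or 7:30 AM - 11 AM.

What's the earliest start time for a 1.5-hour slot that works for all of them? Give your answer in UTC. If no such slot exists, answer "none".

none

Wendy in UTC: 09:00-14:00, 15:00-18:30 (add 2h to convert from UTC-2).
Oliver in UTC: 10:30-11:00, 14:00-17:30.
Sam in UTC: 16:30-20:00 (add 3h to convert from UTC-3).
Callum in UTC: 13:00-16:00, 17:00-20:00.
Ravi in UTC: 14:30-15:00 (add 3h to convert from UTC-3).
Yosef in UTC: 09:30-10:00, 11:00-13:00, 14:00-14:30, 18:00-19:00 (add 3h to convert from UTC-3).
Gita in UTC: 09:30-12:30, 13:30-17:00 (add 6h to convert from UTC-6).
Wendy ∩ Oliver: 10:30-11:00, 15:00-17:30.
Wendy ∩ Oliver ∩ Sam: 16:30-17:30.
Wendy ∩ Oliver ∩ Sam ∩ Callum: 17:00-17:30.
Wendy ∩ Oliver ∩ Sam ∩ Callum ∩ Ravi: ∅.
Wendy ∩ Oliver ∩ Sam ∩ Callum ∩ Ravi ∩ Yosef: ∅.
Wendy ∩ Oliver ∩ Sam ∩ Callum ∩ Ravi ∩ Yosef ∩ Gita: ∅.
There is no time when everyone is free.
No common window is at least 90 minutes long.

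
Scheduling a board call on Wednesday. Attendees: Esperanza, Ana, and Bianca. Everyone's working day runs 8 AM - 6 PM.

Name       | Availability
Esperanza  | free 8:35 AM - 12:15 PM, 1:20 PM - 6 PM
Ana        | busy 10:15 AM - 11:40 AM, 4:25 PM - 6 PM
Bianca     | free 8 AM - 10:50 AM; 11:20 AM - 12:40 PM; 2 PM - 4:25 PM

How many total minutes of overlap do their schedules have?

Esperanza free: 08:35-12:15, 13:20-18:00.
Ana free: 08:00-10:15, 11:40-16:25 (invert busy blocks within the working day).
Bianca free: 08:00-10:50, 11:20-12:40, 14:00-16:25.
Esperanza ∩ Ana: 08:35-10:15, 11:40-12:15, 13:20-16:25.
Esperanza ∩ Ana ∩ Bianca: 08:35-10:15, 11:40-12:15, 14:00-16:25.
Those are the intersection windows.
Summing the common windows: 100 + 35 + 145 = 280 minutes.

280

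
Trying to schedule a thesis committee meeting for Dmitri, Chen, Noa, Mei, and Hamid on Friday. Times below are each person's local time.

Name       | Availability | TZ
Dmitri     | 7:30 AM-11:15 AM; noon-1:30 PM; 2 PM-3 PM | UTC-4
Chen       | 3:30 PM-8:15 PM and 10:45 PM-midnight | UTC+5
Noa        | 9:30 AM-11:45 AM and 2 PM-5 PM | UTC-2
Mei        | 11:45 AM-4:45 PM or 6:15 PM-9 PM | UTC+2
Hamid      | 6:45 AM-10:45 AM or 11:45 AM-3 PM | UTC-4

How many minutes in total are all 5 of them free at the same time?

Dmitri in UTC: 11:30-15:15, 16:00-17:30, 18:00-19:00 (add 4h to convert from UTC-4).
Chen in UTC: 10:30-15:15, 17:45-19:00 (subtract 5h to convert from UTC+5).
Noa in UTC: 11:30-13:45, 16:00-19:00 (add 2h to convert from UTC-2).
Mei in UTC: 09:45-14:45, 16:15-19:00 (subtract 2h to convert from UTC+2).
Hamid in UTC: 10:45-14:45, 15:45-19:00 (add 4h to convert from UTC-4).
Dmitri ∩ Chen: 11:30-15:15, 18:00-19:00.
Dmitri ∩ Chen ∩ Noa: 11:30-13:45, 18:00-19:00.
Dmitri ∩ Chen ∩ Noa ∩ Mei: 11:30-13:45, 18:00-19:00.
Dmitri ∩ Chen ∩ Noa ∩ Mei ∩ Hamid: 11:30-13:45, 18:00-19:00.
Those are the intersection windows.
Summing the common windows: 135 + 60 = 195 minutes.

195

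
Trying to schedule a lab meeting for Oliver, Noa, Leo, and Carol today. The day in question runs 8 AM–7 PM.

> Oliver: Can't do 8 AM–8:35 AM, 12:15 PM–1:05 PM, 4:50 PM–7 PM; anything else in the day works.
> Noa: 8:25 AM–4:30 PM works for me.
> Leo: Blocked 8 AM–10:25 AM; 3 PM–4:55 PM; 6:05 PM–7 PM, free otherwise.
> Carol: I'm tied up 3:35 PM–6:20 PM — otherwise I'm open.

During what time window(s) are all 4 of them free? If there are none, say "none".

10:25-12:15, 13:05-15:00

Oliver free: 08:35-12:15, 13:05-16:50 (invert busy blocks within the working day).
Noa free: 08:25-16:30.
Leo free: 10:25-15:00, 16:55-18:05 (invert busy blocks within the working day).
Carol free: 08:00-15:35, 18:20-19:00 (invert busy blocks within the working day).
Oliver ∩ Noa: 08:35-12:15, 13:05-16:30.
Oliver ∩ Noa ∩ Leo: 10:25-12:15, 13:05-15:00.
Oliver ∩ Noa ∩ Leo ∩ Carol: 10:25-12:15, 13:05-15:00.
So the common availability across everyone is 10:25-12:15, 13:05-15:00.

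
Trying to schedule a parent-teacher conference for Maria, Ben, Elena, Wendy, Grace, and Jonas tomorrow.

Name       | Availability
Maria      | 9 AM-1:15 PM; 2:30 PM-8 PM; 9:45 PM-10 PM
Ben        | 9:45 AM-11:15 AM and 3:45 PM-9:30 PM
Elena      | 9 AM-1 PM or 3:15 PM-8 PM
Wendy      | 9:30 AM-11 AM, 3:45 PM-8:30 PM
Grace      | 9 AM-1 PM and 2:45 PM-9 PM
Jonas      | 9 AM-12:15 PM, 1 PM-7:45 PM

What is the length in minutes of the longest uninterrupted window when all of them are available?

240

Maria ∩ Ben: 09:45-11:15, 15:45-20:00.
Maria ∩ Ben ∩ Elena: 09:45-11:15, 15:45-20:00.
Maria ∩ Ben ∩ Elena ∩ Wendy: 09:45-11:00, 15:45-20:00.
Maria ∩ Ben ∩ Elena ∩ Wendy ∩ Grace: 09:45-11:00, 15:45-20:00.
Maria ∩ Ben ∩ Elena ∩ Wendy ∩ Grace ∩ Jonas: 09:45-11:00, 15:45-19:45.
Those are the intersection windows.
The longest is 15:45-19:45 at 240 minutes.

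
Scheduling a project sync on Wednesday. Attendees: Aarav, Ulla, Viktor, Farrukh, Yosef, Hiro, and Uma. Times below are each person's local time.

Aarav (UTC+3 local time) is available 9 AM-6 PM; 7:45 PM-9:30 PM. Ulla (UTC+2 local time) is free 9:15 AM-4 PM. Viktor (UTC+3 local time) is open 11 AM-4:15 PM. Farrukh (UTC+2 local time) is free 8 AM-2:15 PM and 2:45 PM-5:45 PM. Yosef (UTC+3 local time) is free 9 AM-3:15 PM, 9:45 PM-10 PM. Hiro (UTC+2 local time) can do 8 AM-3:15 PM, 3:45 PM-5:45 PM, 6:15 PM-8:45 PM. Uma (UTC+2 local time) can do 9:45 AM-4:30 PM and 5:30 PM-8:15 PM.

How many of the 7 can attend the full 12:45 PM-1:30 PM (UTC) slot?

4

Aarav in UTC: 06:00-15:00, 16:45-18:30 (subtract 3h to convert from UTC+3).
Ulla in UTC: 07:15-14:00 (subtract 2h to convert from UTC+2).
Viktor in UTC: 08:00-13:15 (subtract 3h to convert from UTC+3).
Farrukh in UTC: 06:00-12:15, 12:45-15:45 (subtract 2h to convert from UTC+2).
Yosef in UTC: 06:00-12:15, 18:45-19:00 (subtract 3h to convert from UTC+3).
Hiro in UTC: 06:00-13:15, 13:45-15:45, 16:15-18:45 (subtract 2h to convert from UTC+2).
Uma in UTC: 07:45-14:30, 15:30-18:15 (subtract 2h to convert from UTC+2).
Aarav, Ulla, Farrukh, and Uma can make the full 12:45-13:30 slot — that's 4.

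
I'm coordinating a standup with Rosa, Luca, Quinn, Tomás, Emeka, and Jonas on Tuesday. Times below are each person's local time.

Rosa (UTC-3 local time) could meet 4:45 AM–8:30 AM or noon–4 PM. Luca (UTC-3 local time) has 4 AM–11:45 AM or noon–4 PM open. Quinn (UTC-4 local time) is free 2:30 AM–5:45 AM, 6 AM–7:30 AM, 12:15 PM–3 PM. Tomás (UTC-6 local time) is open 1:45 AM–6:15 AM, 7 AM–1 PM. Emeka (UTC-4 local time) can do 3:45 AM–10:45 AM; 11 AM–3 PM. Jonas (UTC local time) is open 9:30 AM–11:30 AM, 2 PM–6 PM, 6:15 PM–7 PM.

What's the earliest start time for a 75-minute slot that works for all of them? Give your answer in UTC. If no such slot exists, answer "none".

Rosa in UTC: 07:45-11:30, 15:00-19:00 (add 3h to convert from UTC-3).
Luca in UTC: 07:00-14:45, 15:00-19:00 (add 3h to convert from UTC-3).
Quinn in UTC: 06:30-09:45, 10:00-11:30, 16:15-19:00 (add 4h to convert from UTC-4).
Tomás in UTC: 07:45-12:15, 13:00-19:00 (add 6h to convert from UTC-6).
Emeka in UTC: 07:45-14:45, 15:00-19:00 (add 4h to convert from UTC-4).
Jonas in UTC: 09:30-11:30, 14:00-18:00, 18:15-19:00.
Rosa ∩ Luca: 07:45-11:30, 15:00-19:00.
Rosa ∩ Luca ∩ Quinn: 07:45-09:45, 10:00-11:30, 16:15-19:00.
Rosa ∩ Luca ∩ Quinn ∩ Tomás: 07:45-09:45, 10:00-11:30, 16:15-19:00.
Rosa ∩ Luca ∩ Quinn ∩ Tomás ∩ Emeka: 07:45-09:45, 10:00-11:30, 16:15-19:00.
Rosa ∩ Luca ∩ Quinn ∩ Tomás ∩ Emeka ∩ Jonas: 09:30-09:45, 10:00-11:30, 16:15-18:00, 18:15-19:00.
The first common window of at least 75 minutes is 10:00-11:30, so the earliest start is 10:00.

10:00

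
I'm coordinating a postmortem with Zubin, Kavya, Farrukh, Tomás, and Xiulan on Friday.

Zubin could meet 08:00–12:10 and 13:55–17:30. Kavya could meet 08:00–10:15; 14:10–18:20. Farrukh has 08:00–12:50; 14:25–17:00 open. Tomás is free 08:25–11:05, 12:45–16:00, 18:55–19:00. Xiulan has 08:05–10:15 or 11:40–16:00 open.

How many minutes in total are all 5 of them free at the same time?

Zubin ∩ Kavya: 08:00-10:15, 14:10-17:30.
Zubin ∩ Kavya ∩ Farrukh: 08:00-10:15, 14:25-17:00.
Zubin ∩ Kavya ∩ Farrukh ∩ Tomás: 08:25-10:15, 14:25-16:00.
Zubin ∩ Kavya ∩ Farrukh ∩ Tomás ∩ Xiulan: 08:25-10:15, 14:25-16:00.
Those are the intersection windows.
Summing the common windows: 110 + 95 = 205 minutes.

205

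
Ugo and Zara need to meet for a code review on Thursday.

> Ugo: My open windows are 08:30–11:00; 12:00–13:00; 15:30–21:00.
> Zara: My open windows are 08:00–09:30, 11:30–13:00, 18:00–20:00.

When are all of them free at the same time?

08:30-09:30, 12:00-13:00, 18:00-20:00

Ugo ∩ Zara: 08:30-09:30, 12:00-13:00, 18:00-20:00.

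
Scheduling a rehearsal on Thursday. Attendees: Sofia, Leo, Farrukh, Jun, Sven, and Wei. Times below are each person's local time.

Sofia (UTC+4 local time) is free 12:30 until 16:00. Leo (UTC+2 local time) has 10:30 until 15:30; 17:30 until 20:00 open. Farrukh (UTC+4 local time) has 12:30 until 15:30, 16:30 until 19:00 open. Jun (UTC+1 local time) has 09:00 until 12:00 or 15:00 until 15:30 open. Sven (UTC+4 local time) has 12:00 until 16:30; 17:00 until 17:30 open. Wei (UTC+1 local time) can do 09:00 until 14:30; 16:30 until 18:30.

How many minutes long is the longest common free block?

Sofia in UTC: 08:30-12:00 (subtract 4h to convert from UTC+4).
Leo in UTC: 08:30-13:30, 15:30-18:00 (subtract 2h to convert from UTC+2).
Farrukh in UTC: 08:30-11:30, 12:30-15:00 (subtract 4h to convert from UTC+4).
Jun in UTC: 08:00-11:00, 14:00-14:30 (subtract 1h to convert from UTC+1).
Sven in UTC: 08:00-12:30, 13:00-13:30 (subtract 4h to convert from UTC+4).
Wei in UTC: 08:00-13:30, 15:30-17:30 (subtract 1h to convert from UTC+1).
Sofia ∩ Leo: 08:30-12:00.
Sofia ∩ Leo ∩ Farrukh: 08:30-11:30.
Sofia ∩ Leo ∩ Farrukh ∩ Jun: 08:30-11:00.
Sofia ∩ Leo ∩ Farrukh ∩ Jun ∩ Sven: 08:30-11:00.
Sofia ∩ Leo ∩ Farrukh ∩ Jun ∩ Sven ∩ Wei: 08:30-11:00.
The longest is 08:30-11:00 at 150 minutes.

150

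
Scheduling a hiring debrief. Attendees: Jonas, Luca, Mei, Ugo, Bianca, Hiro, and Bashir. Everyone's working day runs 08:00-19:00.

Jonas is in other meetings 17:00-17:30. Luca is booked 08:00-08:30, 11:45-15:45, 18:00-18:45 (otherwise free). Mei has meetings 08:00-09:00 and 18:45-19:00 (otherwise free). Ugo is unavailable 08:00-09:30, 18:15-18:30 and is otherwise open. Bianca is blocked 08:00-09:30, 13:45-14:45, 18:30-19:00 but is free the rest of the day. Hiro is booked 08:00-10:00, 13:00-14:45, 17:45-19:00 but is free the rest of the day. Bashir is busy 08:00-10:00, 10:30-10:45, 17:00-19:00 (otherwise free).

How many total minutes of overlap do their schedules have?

165

Jonas free: 08:00-17:00, 17:30-19:00 (invert busy blocks within the working day).
Luca free: 08:30-11:45, 15:45-18:00, 18:45-19:00 (invert busy blocks within the working day).
Mei free: 09:00-18:45 (invert busy blocks within the working day).
Ugo free: 09:30-18:15, 18:30-19:00 (invert busy blocks within the working day).
Bianca free: 09:30-13:45, 14:45-18:30 (invert busy blocks within the working day).
Hiro free: 10:00-13:00, 14:45-17:45 (invert busy blocks within the working day).
Bashir free: 10:00-10:30, 10:45-17:00 (invert busy blocks within the working day).
Jonas ∩ Luca: 08:30-11:45, 15:45-17:00, 17:30-18:00, 18:45-19:00.
Jonas ∩ Luca ∩ Mei: 09:00-11:45, 15:45-17:00, 17:30-18:00.
Jonas ∩ Luca ∩ Mei ∩ Ugo: 09:30-11:45, 15:45-17:00, 17:30-18:00.
Jonas ∩ Luca ∩ Mei ∩ Ugo ∩ Bianca: 09:30-11:45, 15:45-17:00, 17:30-18:00.
Jonas ∩ Luca ∩ Mei ∩ Ugo ∩ Bianca ∩ Hiro: 10:00-11:45, 15:45-17:00, 17:30-17:45.
Jonas ∩ Luca ∩ Mei ∩ Ugo ∩ Bianca ∩ Hiro ∩ Bashir: 10:00-10:30, 10:45-11:45, 15:45-17:00.
Summing the common windows: 30 + 60 + 75 = 165 minutes.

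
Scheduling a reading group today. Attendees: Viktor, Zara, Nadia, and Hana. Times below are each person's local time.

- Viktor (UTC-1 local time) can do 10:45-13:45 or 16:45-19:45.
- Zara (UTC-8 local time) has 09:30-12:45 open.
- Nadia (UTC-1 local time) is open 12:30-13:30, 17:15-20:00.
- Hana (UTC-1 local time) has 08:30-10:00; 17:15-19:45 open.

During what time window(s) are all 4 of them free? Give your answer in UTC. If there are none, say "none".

Viktor in UTC: 11:45-14:45, 17:45-20:45 (add 1h to convert from UTC-1).
Zara in UTC: 17:30-20:45 (add 8h to convert from UTC-8).
Nadia in UTC: 13:30-14:30, 18:15-21:00 (add 1h to convert from UTC-1).
Hana in UTC: 09:30-11:00, 18:15-20:45 (add 1h to convert from UTC-1).
Viktor ∩ Zara: 17:45-20:45.
Viktor ∩ Zara ∩ Nadia: 18:15-20:45.
Viktor ∩ Zara ∩ Nadia ∩ Hana: 18:15-20:45.

18:15-20:45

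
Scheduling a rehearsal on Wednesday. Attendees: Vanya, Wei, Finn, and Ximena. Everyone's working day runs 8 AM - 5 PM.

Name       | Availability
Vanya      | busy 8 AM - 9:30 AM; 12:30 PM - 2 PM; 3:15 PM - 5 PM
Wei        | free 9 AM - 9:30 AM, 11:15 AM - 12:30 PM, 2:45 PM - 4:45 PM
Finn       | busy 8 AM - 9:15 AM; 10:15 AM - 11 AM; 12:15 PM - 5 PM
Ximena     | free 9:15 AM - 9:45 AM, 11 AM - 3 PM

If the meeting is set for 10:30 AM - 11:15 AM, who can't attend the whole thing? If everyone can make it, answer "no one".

Vanya free: 09:30-12:30, 14:00-15:15 (invert busy blocks within the working day).
Wei free: 09:00-09:30, 11:15-12:30, 14:45-16:45.
Finn free: 09:15-10:15, 11:00-12:15 (invert busy blocks within the working day).
Ximena free: 09:15-09:45, 11:00-15:00.
Vanya: free for 10:30-11:15. Wei: not fully free for 10:30-11:15. Finn: not fully free for 10:30-11:15. Ximena: not fully free for 10:30-11:15.

Finn, Wei, Ximena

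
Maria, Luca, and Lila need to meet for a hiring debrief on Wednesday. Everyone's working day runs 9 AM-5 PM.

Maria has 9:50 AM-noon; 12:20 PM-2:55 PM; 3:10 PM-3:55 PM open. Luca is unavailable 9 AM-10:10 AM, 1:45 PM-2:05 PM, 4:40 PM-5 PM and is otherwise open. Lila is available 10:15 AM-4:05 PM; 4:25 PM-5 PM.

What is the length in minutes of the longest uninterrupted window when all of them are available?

Maria free: 09:50-12:00, 12:20-14:55, 15:10-15:55.
Luca free: 10:10-13:45, 14:05-16:40 (invert busy blocks within the working day).
Lila free: 10:15-16:05, 16:25-17:00.
Maria ∩ Luca: 10:10-12:00, 12:20-13:45, 14:05-14:55, 15:10-15:55.
Maria ∩ Luca ∩ Lila: 10:15-12:00, 12:20-13:45, 14:05-14:55, 15:10-15:55.
The longest is 10:15-12:00 at 105 minutes.

105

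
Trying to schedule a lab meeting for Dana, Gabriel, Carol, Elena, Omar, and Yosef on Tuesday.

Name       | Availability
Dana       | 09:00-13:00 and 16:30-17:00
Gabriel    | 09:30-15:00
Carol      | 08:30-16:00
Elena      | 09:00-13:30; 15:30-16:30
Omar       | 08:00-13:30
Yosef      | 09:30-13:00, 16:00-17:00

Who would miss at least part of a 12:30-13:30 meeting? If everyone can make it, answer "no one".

Dana, Yosef

Dana: not fully free for 12:30-13:30. Gabriel: free for 12:30-13:30. Carol: free for 12:30-13:30. Elena: free for 12:30-13:30. Omar: free for 12:30-13:30. Yosef: not fully free for 12:30-13:30.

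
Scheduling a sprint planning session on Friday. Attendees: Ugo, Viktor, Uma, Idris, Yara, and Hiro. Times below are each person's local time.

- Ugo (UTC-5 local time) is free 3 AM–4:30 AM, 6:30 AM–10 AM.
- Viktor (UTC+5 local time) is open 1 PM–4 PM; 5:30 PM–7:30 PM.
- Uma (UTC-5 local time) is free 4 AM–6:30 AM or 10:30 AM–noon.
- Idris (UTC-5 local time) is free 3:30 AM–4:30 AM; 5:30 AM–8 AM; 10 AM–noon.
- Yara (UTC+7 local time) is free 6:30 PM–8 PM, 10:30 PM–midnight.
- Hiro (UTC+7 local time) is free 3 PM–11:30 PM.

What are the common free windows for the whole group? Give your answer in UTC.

none

Ugo in UTC: 08:00-09:30, 11:30-15:00 (add 5h to convert from UTC-5).
Viktor in UTC: 08:00-11:00, 12:30-14:30 (subtract 5h to convert from UTC+5).
Uma in UTC: 09:00-11:30, 15:30-17:00 (add 5h to convert from UTC-5).
Idris in UTC: 08:30-09:30, 10:30-13:00, 15:00-17:00 (add 5h to convert from UTC-5).
Yara in UTC: 11:30-13:00, 15:30-17:00 (subtract 7h to convert from UTC+7).
Hiro in UTC: 08:00-16:30 (subtract 7h to convert from UTC+7).
Ugo ∩ Viktor: 08:00-09:30, 12:30-14:30.
Ugo ∩ Viktor ∩ Uma: 09:00-09:30.
Ugo ∩ Viktor ∩ Uma ∩ Idris: 09:00-09:30.
Ugo ∩ Viktor ∩ Uma ∩ Idris ∩ Yara: ∅.
Ugo ∩ Viktor ∩ Uma ∩ Idris ∩ Yara ∩ Hiro: ∅.
There is no time when everyone is free.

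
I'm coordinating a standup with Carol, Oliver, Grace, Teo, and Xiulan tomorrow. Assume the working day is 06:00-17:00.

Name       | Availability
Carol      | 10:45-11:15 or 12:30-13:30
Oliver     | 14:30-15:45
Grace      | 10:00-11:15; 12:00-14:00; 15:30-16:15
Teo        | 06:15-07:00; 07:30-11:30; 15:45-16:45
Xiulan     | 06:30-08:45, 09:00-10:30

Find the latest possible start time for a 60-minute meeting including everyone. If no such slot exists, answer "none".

Carol ∩ Oliver: ∅.
Carol ∩ Oliver ∩ Grace: ∅.
Carol ∩ Oliver ∩ Grace ∩ Teo: ∅.
Carol ∩ Oliver ∩ Grace ∩ Teo ∩ Xiulan: ∅.
There is no time when everyone is free.
No common window is at least 60 minutes long.

none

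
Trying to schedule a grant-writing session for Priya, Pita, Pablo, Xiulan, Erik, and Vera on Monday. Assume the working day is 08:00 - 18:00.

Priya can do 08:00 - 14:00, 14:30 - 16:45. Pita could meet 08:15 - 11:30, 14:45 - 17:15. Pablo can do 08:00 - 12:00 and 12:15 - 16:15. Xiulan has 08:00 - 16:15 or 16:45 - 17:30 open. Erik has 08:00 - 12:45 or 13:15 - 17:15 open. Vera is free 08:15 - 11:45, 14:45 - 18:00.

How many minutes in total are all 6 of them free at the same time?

285

Priya ∩ Pita: 08:15-11:30, 14:45-16:45.
Priya ∩ Pita ∩ Pablo: 08:15-11:30, 14:45-16:15.
Priya ∩ Pita ∩ Pablo ∩ Xiulan: 08:15-11:30, 14:45-16:15.
Priya ∩ Pita ∩ Pablo ∩ Xiulan ∩ Erik: 08:15-11:30, 14:45-16:15.
Priya ∩ Pita ∩ Pablo ∩ Xiulan ∩ Erik ∩ Vera: 08:15-11:30, 14:45-16:15.
Summing the common windows: 195 + 90 = 285 minutes.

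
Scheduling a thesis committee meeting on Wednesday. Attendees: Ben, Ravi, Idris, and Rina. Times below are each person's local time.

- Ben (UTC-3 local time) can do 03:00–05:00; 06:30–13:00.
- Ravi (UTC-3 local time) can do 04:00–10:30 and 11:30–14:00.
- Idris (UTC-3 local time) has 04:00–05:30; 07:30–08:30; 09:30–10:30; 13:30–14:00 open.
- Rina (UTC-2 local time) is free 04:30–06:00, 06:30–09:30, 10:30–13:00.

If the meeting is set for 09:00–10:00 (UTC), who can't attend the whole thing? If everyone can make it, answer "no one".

Ben in UTC: 06:00-08:00, 09:30-16:00 (add 3h to convert from UTC-3).
Ravi in UTC: 07:00-13:30, 14:30-17:00 (add 3h to convert from UTC-3).
Idris in UTC: 07:00-08:30, 10:30-11:30, 12:30-13:30, 16:30-17:00 (add 3h to convert from UTC-3).
Rina in UTC: 06:30-08:00, 08:30-11:30, 12:30-15:00 (add 2h to convert from UTC-2).
Ben: not fully free for 09:00-10:00. Ravi: free for 09:00-10:00. Idris: not fully free for 09:00-10:00. Rina: free for 09:00-10:00.

Ben, Idris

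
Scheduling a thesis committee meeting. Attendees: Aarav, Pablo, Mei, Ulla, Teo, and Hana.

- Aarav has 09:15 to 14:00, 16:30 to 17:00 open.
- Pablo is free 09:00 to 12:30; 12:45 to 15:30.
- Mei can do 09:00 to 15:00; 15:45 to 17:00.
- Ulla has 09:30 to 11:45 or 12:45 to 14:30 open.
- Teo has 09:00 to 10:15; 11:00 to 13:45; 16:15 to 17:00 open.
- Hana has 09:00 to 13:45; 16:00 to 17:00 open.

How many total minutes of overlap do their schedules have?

150

Aarav ∩ Pablo: 09:15-12:30, 12:45-14:00.
Aarav ∩ Pablo ∩ Mei: 09:15-12:30, 12:45-14:00.
Aarav ∩ Pablo ∩ Mei ∩ Ulla: 09:30-11:45, 12:45-14:00.
Aarav ∩ Pablo ∩ Mei ∩ Ulla ∩ Teo: 09:30-10:15, 11:00-11:45, 12:45-13:45.
Aarav ∩ Pablo ∩ Mei ∩ Ulla ∩ Teo ∩ Hana: 09:30-10:15, 11:00-11:45, 12:45-13:45.
So the common availability across everyone is 09:30-10:15, 11:00-11:45, 12:45-13:45.
Summing the common windows: 45 + 45 + 60 = 150 minutes.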